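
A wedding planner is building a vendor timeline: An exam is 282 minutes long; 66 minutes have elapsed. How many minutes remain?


Total budget: 282 minutes
Time used: 66 minutes
Remaining: 282 - 66 = 216 minutes
Percent used: 23.4%
Percent remaining: 76.6%

216


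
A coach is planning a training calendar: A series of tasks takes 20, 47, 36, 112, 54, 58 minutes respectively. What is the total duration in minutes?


Durations: 20, 47, 36, 112, 54, 58
Running sum: 20
+ 47 = 67
+ 36 = 103
+ 112 = 215
+ 54 = 269
+ 58 = 327
Total duration: 327 minutes
That is 5 hours and 27 minutes

327


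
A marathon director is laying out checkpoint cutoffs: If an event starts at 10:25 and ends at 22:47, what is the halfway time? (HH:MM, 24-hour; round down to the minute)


Start time: 10:25 = 625 minutes from midnight
End time: 22:47 = 1367 minutes from midnight
Sum: 625 + 1367 = 1992
Midpoint: 1992 / 2 = 996 minutes
Convert: 996 / 60 = 16 hours, 36 minutes
Result: 16:36

16:36


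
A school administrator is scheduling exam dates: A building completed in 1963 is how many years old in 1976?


Birth year: 1963
Current year: 1976
Age = current year - birth year
Age = 1976 - 1963 = 13

13


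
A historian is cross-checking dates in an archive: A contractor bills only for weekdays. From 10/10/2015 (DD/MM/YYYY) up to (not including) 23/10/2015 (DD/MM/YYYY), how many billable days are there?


Start: 2015-10-10 (Saturday)
End (exclusive): 2015-10-23 (Friday)
Total calendar days: 13
Full weeks: 13 // 7 = 1 -> 5 weekdays
Remaining 6 days starting on Saturday:
  Sat(-), Sun(-), Mon(w), Tue(w), Wed(w), Thu(w) -> 4 weekdays
Total business days: 5 + 4 = 9

9


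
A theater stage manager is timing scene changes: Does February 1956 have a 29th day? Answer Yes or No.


Year: 1956
Divisible by 4? 1956 / 4 = 489.0 -> Yes
Divisible by 100? 1956 / 100 = 19.56 -> No
Divisible by 4 but not 100, so it IS a leap year

Yes


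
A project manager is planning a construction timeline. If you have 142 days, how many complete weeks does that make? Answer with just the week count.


Total days: 142
Days per week: 7
Division: 142 / 7 = 20 remainder 2
Complete weeks: 20
Remaining days: 2

20


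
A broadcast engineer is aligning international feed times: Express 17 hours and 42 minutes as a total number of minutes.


Hours: 17
Extra minutes: 42
Minutes per hour: 60
Hours to minutes: 17 x 60 = 1020
Total: 1020 + 42 = 1062

1062


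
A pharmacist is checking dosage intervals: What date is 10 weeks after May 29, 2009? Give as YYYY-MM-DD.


Start: 2009-05-29
Weeks to add: 10
Convert to days: 10 x 7 = 70 days
Add 70 days to 2009-05-29
Result: 2009-08-07

2009-08-07


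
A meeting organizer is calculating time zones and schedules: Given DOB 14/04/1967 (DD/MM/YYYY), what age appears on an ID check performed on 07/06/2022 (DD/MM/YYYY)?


Birth: 1967-04-14
Reference: 2022-06-07
Year difference: 2022 - 1967 = 55
Has birthday (04-14) occurred by 06-07? Yes
Age in full years: 55

55


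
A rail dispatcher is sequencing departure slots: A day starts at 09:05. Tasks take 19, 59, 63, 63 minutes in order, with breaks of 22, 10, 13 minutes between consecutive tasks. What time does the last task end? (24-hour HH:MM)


Start: 09:05 = 545 min from midnight
  after task 1 (19 min): 09:24
  after break (22 min): 09:46
  after task 2 (59 min): 10:45
  after break (10 min): 10:55
  after task 3 (63 min): 11:58
  after break (13 min): 12:11
  after task 4 (63 min): 13:14
Total elapsed: 249 minutes
End time: 13:14

13:14


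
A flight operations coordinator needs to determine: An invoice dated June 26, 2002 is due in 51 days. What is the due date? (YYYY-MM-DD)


Start: 2002-06-26
Adding 51 days
Days remaining in June: 4
After June: 47 days still to add
July 2002: 31 days, 16 remaining
August 2002 has 31 days, need 16
Result: 2002-08-16

2002-08-16


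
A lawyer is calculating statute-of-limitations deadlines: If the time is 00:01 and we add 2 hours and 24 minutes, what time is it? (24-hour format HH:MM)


Start time: 00:01
Adding: 2 hours 24 minutes
Minutes: 1 + 24 = 25
Hours: 0 + 2 + 0 = 2
Result: 02:25

02:25


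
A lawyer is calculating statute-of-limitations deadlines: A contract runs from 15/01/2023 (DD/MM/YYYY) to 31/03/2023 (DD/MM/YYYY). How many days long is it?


Start date: 2023-01-15
End date: 2023-03-31
Jan 2023: +17 days
Feb 2023: +28 days
Mar 2023: +30 days
Total: 75 days

75


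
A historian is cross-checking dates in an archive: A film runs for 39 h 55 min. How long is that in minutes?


Hours: 39
Minutes: 55
Convert hours to minutes: 39 x 60 = 2340
Add remaining minutes: 2340 + 55 = 2395

2395


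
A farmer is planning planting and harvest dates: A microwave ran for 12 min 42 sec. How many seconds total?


Minutes: 12
Extra seconds: 42
Seconds per minute: 60
Minutes to seconds: 12 x 60 = 720
Total: 720 + 42 = 762

762


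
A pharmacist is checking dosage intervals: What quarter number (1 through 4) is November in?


Month: November (month 11)
Q1: January-March (months 1-3)
Q2: April-June (months 4-6)
Q3: July-September (months 7-9)
Q4: October-December (months 10-12)
Month 11 falls in Q4

4


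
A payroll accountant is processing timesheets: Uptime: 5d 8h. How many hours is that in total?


Days: 5
Extra hours: 8
Hours per day: 24
Days to hours: 5 x 24 = 120
Total: 120 + 8 = 128

128


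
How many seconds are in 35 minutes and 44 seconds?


Minutes: 35
Seconds: 44
Convert minutes to seconds: 35 x 60 = 2100
Add remaining seconds: 2100 + 44 = 2144

2144


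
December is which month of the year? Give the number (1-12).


Calendar month order:
11. November
12. December <--
December is month number 12

12


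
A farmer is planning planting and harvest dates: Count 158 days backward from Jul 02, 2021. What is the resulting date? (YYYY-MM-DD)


Start: 2021-07-02
Subtracting 158 days
Days already passed in July: 2
After going back through July: 156 more days to subtract
June 2021: 30 days, 126 remaining
May 2021: 31 days, 95 remaining
April 2021: 30 days, 65 remaining
March 2021: 31 days, 34 remaining
Result: 2021-01-25

2021-01-25


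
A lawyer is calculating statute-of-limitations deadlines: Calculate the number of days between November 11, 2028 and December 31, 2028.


Start: November 11, 2028
End: December 31, 2028
Days left in November: 19
December: 31
Sum of remaining months: 31
Total: 19 + 31 = 50

50


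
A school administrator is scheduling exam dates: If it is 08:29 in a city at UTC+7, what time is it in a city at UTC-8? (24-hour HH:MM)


Local time: 08:29 at UTC+7 (offset 7h)
Target zone: UTC-8 (offset -8h)
Difference: -8 - (7) = -15 hours
Calculation: 8 + (-15) = -7
Wraparound: (-7) mod 24 = 17
Result: 17:29

17:29


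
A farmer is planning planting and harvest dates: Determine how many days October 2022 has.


Month: October
Year: 2022
October is a 31-day month
Total: 31 days

31


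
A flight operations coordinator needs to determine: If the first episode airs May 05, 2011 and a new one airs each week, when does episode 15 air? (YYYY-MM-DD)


First occurrence: 2011-05-05 (occurrence 1)
Each occurrence is 7 days after the previous.
Occurrence 15 is 14 weeks after the first.
14 weeks = 98 days
2011-05-05 + 98 days = 2011-08-11

2011-08-11


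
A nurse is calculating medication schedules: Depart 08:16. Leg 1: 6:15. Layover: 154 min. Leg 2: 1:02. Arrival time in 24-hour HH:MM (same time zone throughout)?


Depart: 08:16
Leg 1: +375 min -> 14:31
Layover: +154 min -> 17:05
Leg 2: +62 min -> 18:07
Total travel: 591 minutes = 9h 51m
Arrival: 18:07

18:07


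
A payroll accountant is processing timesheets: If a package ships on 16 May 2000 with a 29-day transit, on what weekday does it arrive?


Start: 2000-05-16 (Tuesday)
Step 1 - find target date: add 29 days
  2000-05-16 + 29 days = 2000-06-14
Step 2 - day of week:
  29 mod 7 = 1
  Tuesday + 1 days -> Wednesday
Result: Wednesday (2000-06-14)

Wednesday


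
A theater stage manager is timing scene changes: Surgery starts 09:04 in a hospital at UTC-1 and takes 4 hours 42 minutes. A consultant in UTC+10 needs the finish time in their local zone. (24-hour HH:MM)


Start: 09:04 in UTC-1
Step 1 - add duration:
  minutes: 4 + 42 = 46
  hours: 9 + 4 + 0 = 13
  end in UTC-1: 13:46
Step 2 - convert UTC-1 -> UTC+10:
  offset difference: 10 - (-1) = 11 hours
  13 + (11) = 24 -> mod 24 = 0
Result: 00:46 in UTC+10

00:46


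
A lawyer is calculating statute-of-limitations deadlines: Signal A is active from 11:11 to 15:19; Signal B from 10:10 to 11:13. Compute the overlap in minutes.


Interval A: [671, 919] minutes from midnight
Interval B: [610, 673] minutes from midnight
Overlap start = max(671, 610) = 671
Overlap end = min(919, 673) = 673
Overlap = 673 - 671 = 2 minutes

2


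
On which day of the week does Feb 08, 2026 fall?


Date: 2026-02-08
January 1, 2026 is a Thursday
Day of year: 39
Offset from Jan 1: 38 days
38 mod 7 = 3
Result: Sunday

Sunday


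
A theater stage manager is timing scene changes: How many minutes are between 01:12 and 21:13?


Start time: 01:12 = 72 minutes from midnight
End time: 21:13 = 1273 minutes from midnight
Difference: 1273 - 72 = 1201 minutes
That is 20 hours and 1 minutes

1201


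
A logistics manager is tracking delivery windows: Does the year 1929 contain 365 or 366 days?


Year: 1929
Check leap year rules:
Divisible by 4? No
1929 is not a leap year
Days: 365

365


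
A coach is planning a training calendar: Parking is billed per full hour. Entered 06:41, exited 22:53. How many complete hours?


Start: 06:41
End: 22:53
Hour difference: 22 - 6 = 16 hours
Minute difference: 53 - 41 = 12 minutes
Total minutes: 972
Complete hours: 972 / 60 = 16 (remainder 12)

16


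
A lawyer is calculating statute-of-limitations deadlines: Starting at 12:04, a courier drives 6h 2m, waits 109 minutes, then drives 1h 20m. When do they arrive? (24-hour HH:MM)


Depart: 12:04
Leg 1: +362 min -> 18:06
Layover: +109 min -> 19:55
Leg 2: +80 min -> 21:15
Total travel: 551 minutes = 9h 11m
Arrival: 21:15

21:15


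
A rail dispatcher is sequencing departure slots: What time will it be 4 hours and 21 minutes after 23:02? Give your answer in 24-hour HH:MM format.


Start time: 23:02
Adding: 4 hours 21 minutes
Minutes: 2 + 21 = 23
Hours: 23 + 4 + 0 = 27
Hour wraparound: 27 mod 24 = 3
Result: 03:23

03:23


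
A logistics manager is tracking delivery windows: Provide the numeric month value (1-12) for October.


Calendar month order:
9. September
10. October <--
11. November
October is month number 10

10


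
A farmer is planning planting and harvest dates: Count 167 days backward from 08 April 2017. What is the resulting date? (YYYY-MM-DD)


Start: 2017-04-08
Subtracting 167 days
Days already passed in April: 8
After going back through April: 159 more days to subtract
March 2017: 31 days, 128 remaining
February 2017: 28 days, 100 remaining
January 2017: 31 days, 69 remaining
December 2016: 31 days, 38 remaining
Result: 2016-10-23

2016-10-23


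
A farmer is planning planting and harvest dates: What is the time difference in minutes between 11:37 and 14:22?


Start time: 11:37 = 697 minutes from midnight
End time: 14:22 = 862 minutes from midnight
Difference: 862 - 697 = 165 minutes
That is 2 hours and 45 minutes

165


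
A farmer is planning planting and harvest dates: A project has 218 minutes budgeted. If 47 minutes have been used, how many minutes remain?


Total budget: 218 minutes
Time used: 47 minutes
Remaining: 218 - 47 = 171 minutes
Percent used: 21.6%
Percent remaining: 78.4%

171


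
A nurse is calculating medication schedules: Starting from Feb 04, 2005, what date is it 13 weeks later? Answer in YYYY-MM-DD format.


Start: 2005-02-04
Weeks to add: 13
Convert to days: 13 x 7 = 91 days
Add 91 days to 2005-02-04
Result: 2005-05-06

2005-05-06


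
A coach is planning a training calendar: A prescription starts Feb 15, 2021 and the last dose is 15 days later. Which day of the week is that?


Start: 2021-02-15 (Monday)
Step 1 - find target date: add 15 days
  2021-02-15 + 15 days = 2021-03-02
Step 2 - day of week:
  15 mod 7 = 1
  Monday + 1 days -> Tuesday
Result: Tuesday (2021-03-02)

Tuesday


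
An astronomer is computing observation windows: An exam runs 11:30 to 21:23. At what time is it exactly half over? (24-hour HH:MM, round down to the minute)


Start time: 11:30 = 690 minutes from midnight
End time: 21:23 = 1283 minutes from midnight
Sum: 690 + 1283 = 1973
Midpoint: 1973 / 2 = 986 minutes
Convert: 986 / 60 = 16 hours, 26 minutes
Result: 16:26

16:26


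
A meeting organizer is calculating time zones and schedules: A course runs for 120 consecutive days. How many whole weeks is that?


Total days: 120
Days per week: 7
Division: 120 / 7 = 17 remainder 1
Complete weeks: 17
Remaining days: 1

17


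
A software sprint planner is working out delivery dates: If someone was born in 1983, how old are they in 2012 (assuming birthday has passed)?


Birth year: 1983
Current year: 2012
Age = current year - birth year
Age = 2012 - 1983 = 29

29


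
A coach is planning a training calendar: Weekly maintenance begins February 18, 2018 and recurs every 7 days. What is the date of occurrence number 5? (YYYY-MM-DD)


First occurrence: 2018-02-18 (occurrence 1)
Each occurrence is 7 days after the previous.
Occurrence 5 is 4 weeks after the first.
4 weeks = 28 days
2018-02-18 + 28 days = 2018-03-18

2018-03-18


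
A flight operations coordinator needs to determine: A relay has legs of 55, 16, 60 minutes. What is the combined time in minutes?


Durations: 55, 16, 60
Running sum: 55
+ 16 = 71
+ 60 = 131
Total duration: 131 minutes
That is 2 hours and 11 minutes

131


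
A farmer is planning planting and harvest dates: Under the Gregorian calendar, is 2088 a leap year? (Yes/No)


Year: 2088
Divisible by 4? 2088 / 4 = 522.0 -> Yes
Divisible by 100? 2088 / 100 = 20.88 -> No
Divisible by 4 but not 100, so it IS a leap year

Yes


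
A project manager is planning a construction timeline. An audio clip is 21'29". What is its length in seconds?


Minutes: 21
Seconds: 29
Convert minutes to seconds: 21 x 60 = 1260
Add remaining seconds: 1260 + 29 = 1289

1289


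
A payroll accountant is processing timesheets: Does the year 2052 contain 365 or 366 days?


Year: 2052
Check leap year rules:
Divisible by 4? Yes
Divisible by 100? No
2052 is a leap year
Days: 366

366


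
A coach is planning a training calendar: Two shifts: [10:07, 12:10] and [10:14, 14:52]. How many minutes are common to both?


Interval A: [607, 730] minutes from midnight
Interval B: [614, 892] minutes from midnight
Overlap start = max(607, 614) = 614
Overlap end = min(730, 892) = 730
Overlap = 730 - 614 = 116 minutes

116


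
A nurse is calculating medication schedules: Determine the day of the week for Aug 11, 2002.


Date: 2002-08-11
January 1, 2002 is a Tuesday
Day of year: 223
Offset from Jan 1: 222 days
222 mod 7 = 5
Result: Sunday

Sunday


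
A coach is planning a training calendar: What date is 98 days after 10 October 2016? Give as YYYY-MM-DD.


Start: 2016-10-10
Adding 98 days
Days remaining in October: 21
After October: 77 days still to add
November 2016: 30 days, 47 remaining
December 2016: 31 days, 16 remaining
January 2017 has 31 days, need 16
Result: 2017-01-16

2017-01-16


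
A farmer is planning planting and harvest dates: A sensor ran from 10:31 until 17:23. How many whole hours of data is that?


Start: 10:31
End: 17:23
Hour difference: 17 - 10 = 7 hours
Minute difference: 23 - 31 = -8 minutes
Total minutes: 412
Complete hours: 412 / 60 = 6 (remainder 52)

6


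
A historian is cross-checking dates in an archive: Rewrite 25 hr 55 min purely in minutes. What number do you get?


Hours: 25
Extra minutes: 55
Minutes per hour: 60
Hours to minutes: 25 x 60 = 1500
Total: 1500 + 55 = 1555

1555


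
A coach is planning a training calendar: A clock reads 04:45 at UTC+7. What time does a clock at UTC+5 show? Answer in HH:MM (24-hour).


Local time: 04:45 at UTC+7 (offset 7h)
Target zone: UTC+5 (offset 5h)
Difference: 5 - (7) = -2 hours
Calculation: 4 + (-2) = 2
Result: 02:45

02:45


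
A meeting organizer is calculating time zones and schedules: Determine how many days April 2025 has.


Month: April
Year: 2025
April is a 30-day month
Total: 30 days

30


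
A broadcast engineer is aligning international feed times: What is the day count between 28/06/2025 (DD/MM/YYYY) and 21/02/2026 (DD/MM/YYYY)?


Start date: 2025-06-28
End date: 2026-02-21
Jun 2025: +3 days
Jul 2025: +31 days
Aug 2025: +31 days
... (6 more months)
Total: 238 days

238


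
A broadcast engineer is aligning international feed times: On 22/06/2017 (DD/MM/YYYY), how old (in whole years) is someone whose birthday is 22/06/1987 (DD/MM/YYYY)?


Birth: 1987-06-22
Reference: 2017-06-22
Year difference: 2017 - 1987 = 30
Has birthday (06-22) occurred by 06-22? Yes
Age in full years: 30

30


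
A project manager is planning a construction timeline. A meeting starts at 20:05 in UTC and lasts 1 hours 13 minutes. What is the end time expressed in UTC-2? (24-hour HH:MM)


Start: 20:05 in UTC
Step 1 - add duration:
  minutes: 5 + 13 = 18
  hours: 20 + 1 + 0 = 21
  end in UTC: 21:18
Step 2 - convert UTC -> UTC-2:
  offset difference: -2 - (0) = -2 hours
  21 + (-2) = 19 -> mod 24 = 19
Result: 19:18 in UTC-2

19:18


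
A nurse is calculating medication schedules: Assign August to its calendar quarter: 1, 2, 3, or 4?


Month: August (month 8)
Q1: January-March (months 1-3)
Q2: April-June (months 4-6)
Q3: July-September (months 7-9)
Q4: October-December (months 10-12)
Month 8 falls in Q3

3


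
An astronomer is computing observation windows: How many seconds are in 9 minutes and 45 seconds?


Minutes: 9
Extra seconds: 45
Seconds per minute: 60
Minutes to seconds: 9 x 60 = 540
Total: 540 + 45 = 585

585


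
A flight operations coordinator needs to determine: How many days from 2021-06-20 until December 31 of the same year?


Start: June 20, 2021
End: December 31, 2021
Days left in June: 10
July: 31
August: 31
September: 30
October: 31
... plus remaining months
Sum of remaining months: 184
Total: 10 + 184 = 194

194


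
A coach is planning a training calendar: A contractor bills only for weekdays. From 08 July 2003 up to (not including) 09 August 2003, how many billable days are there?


Start: 2003-07-08 (Tuesday)
End (exclusive): 2003-08-09 (Saturday)
Total calendar days: 32
Full weeks: 32 // 7 = 4 -> 20 weekdays
Remaining 4 days starting on Tuesday:
  Tue(w), Wed(w), Thu(w), Fri(w) -> 4 weekdays
Total business days: 20 + 4 = 24

24


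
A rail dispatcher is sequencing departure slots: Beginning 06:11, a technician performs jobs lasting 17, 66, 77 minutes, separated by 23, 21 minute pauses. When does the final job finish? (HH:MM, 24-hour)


Start: 06:11 = 371 min from midnight
  after task 1 (17 min): 06:28
  after break (23 min): 06:51
  after task 2 (66 min): 07:57
  after break (21 min): 08:18
  after task 3 (77 min): 09:35
Total elapsed: 204 minutes
End time: 09:35

09:35


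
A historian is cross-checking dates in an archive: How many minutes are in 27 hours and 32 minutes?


Hours: 27
Minutes: 32
Convert hours to minutes: 27 x 60 = 1620
Add remaining minutes: 1620 + 32 = 1652

1652


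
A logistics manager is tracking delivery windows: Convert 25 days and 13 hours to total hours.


Days: 25
Extra hours: 13
Hours per day: 24
Days to hours: 25 x 24 = 600
Total: 600 + 13 = 613

613


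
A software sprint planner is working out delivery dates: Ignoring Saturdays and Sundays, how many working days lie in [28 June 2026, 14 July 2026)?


Start: 2026-06-28 (Sunday)
End (exclusive): 2026-07-14 (Tuesday)
Total calendar days: 16
Full weeks: 16 // 7 = 2 -> 10 weekdays
Remaining 2 days starting on Sunday:
  Sun(-), Mon(w) -> 1 weekdays
Total business days: 10 + 1 = 11

11


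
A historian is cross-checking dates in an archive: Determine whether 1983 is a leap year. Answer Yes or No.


Year: 1983
Divisible by 4? 1983 / 4 = 495.75 -> No
Not divisible by 4, so NOT a leap year

No


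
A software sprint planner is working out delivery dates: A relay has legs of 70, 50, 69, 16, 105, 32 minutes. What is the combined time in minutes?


Durations: 70, 50, 69, 16, 105, 32
Running sum: 70
+ 50 = 120
+ 69 = 189
+ 16 = 205
+ 105 = 310
+ 32 = 342
Total duration: 342 minutes
That is 5 hours and 42 minutes

342


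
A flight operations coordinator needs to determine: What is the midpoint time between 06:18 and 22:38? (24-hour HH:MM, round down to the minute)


Start time: 06:18 = 378 minutes from midnight
End time: 22:38 = 1358 minutes from midnight
Sum: 378 + 1358 = 1736
Midpoint: 1736 / 2 = 868 minutes
Convert: 868 / 60 = 14 hours, 28 minutes
Result: 14:28

14:28


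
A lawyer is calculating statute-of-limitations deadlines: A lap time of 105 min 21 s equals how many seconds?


Minutes: 105
Seconds: 21
Convert minutes to seconds: 105 x 60 = 6300
Add remaining seconds: 6300 + 21 = 6321

6321


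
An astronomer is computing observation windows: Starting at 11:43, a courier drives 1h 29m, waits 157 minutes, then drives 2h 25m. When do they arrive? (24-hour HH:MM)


Depart: 11:43
Leg 1: +89 min -> 13:12
Layover: +157 min -> 15:49
Leg 2: +145 min -> 18:14
Total travel: 391 minutes = 6h 31m
Arrival: 18:14

18:14


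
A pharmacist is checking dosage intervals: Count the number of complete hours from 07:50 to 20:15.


Start: 07:50
End: 20:15
Hour difference: 20 - 7 = 13 hours
Minute difference: 15 - 50 = -35 minutes
Total minutes: 745
Complete hours: 745 / 60 = 12 (remainder 25)

12


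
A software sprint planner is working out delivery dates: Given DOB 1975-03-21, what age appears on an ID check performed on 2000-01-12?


Birth: 1975-03-21
Reference: 2000-01-12
Year difference: 2000 - 1975 = 25
Has birthday (03-21) occurred by 01-12? No
Birthday not yet reached this year -> subtract 1
Age in full years: 24

24


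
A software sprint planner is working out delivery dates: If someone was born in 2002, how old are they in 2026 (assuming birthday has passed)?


Birth year: 2002
Current year: 2026
Age = current year - birth year
Age = 2026 - 2002 = 24

24


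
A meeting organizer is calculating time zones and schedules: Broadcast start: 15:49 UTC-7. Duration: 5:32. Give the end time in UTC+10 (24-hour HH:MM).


Start: 15:49 in UTC-7
Step 1 - add duration:
  minutes: 49 + 32 = 81 (carry 1h)
  hours: 15 + 5 + 1 = 21
  end in UTC-7: 21:21
Step 2 - convert UTC-7 -> UTC+10:
  offset difference: 10 - (-7) = 17 hours
  21 + (17) = 38 -> mod 24 = 14
Result: 14:21 in UTC+10

14:21


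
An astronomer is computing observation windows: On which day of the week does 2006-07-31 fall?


Date: 2006-07-31
January 1, 2006 is a Sunday
Day of year: 212
Offset from Jan 1: 211 days
211 mod 7 = 1
Result: Monday

Monday


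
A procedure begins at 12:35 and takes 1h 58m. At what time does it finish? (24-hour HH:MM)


Start time: 12:35
Adding: 1 hours 58 minutes
Minutes: 35 + 58 = 93
Minute overflow: 93 >= 60, so carry 1 hour, minutes = 33
Hours: 12 + 1 + 1 = 14
Result: 14:33

14:33


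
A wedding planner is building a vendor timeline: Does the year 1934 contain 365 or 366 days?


Year: 1934
Check leap year rules:
Divisible by 4? No
1934 is not a leap year
Days: 365

365


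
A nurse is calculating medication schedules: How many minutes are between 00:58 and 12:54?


Start time: 00:58 = 58 minutes from midnight
End time: 12:54 = 774 minutes from midnight
Difference: 774 - 58 = 716 minutes
That is 11 hours and 56 minutes

716


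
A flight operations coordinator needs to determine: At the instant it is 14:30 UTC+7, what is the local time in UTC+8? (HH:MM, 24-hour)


Local time: 14:30 at UTC+7 (offset 7h)
Target zone: UTC+8 (offset 8h)
Difference: 8 - (7) = 1 hours
Calculation: 14 + (1) = 15
Result: 15:30

15:30


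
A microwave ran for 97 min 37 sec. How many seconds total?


Minutes: 97
Extra seconds: 37
Seconds per minute: 60
Minutes to seconds: 97 x 60 = 5820
Total: 5820 + 37 = 5857

5857


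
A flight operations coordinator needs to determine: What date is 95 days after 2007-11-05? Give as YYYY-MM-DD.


Start: 2007-11-05
Adding 95 days
Days remaining in November: 25
After November: 70 days still to add
December 2007: 31 days, 39 remaining
January 2008: 31 days, 8 remaining
February 2008 has 29 days, need 8
Result: 2008-02-08

2008-02-08


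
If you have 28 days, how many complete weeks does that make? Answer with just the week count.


Total days: 28
Days per week: 7
Division: 28 / 7 = 4 remainder 0
Complete weeks: 4
Remaining days: 0

4


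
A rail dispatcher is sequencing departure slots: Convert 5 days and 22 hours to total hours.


Days: 5
Extra hours: 22
Hours per day: 24
Days to hours: 5 x 24 = 120
Total: 120 + 22 = 142

142


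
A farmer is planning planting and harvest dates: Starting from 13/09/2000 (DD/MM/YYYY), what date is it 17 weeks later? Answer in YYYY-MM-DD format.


Start: 2000-09-13
Weeks to add: 17
Convert to days: 17 x 7 = 119 days
Add 119 days to 2000-09-13
Result: 2001-01-10

2001-01-10


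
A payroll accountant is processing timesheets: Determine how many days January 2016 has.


Month: January
Year: 2016
January is a 31-day month
Total: 31 days

31


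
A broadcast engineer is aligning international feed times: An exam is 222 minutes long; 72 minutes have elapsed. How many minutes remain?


Total budget: 222 minutes
Time used: 72 minutes
Remaining: 222 - 72 = 150 minutes
Percent used: 32.4%
Percent remaining: 67.6%

150


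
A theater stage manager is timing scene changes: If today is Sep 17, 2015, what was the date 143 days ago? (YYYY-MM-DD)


Start: 2015-09-17
Subtracting 143 days
Days already passed in September: 17
After going back through September: 126 more days to subtract
August 2015: 31 days, 95 remaining
July 2015: 31 days, 64 remaining
June 2015: 30 days, 34 remaining
May 2015: 31 days, 3 remaining
Result: 2015-04-27

2015-04-27


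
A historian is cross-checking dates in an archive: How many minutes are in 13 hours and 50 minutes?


Hours: 13
Extra minutes: 50
Minutes per hour: 60
Hours to minutes: 13 x 60 = 780
Total: 780 + 50 = 830

830


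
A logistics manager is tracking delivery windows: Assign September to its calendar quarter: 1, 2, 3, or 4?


Month: September (month 9)
Q1: January-March (months 1-3)
Q2: April-June (months 4-6)
Q3: July-September (months 7-9)
Q4: October-December (months 10-12)
Month 9 falls in Q3

3


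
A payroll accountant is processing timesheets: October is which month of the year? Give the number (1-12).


Calendar month order:
9. September
10. October <--
11. November
October is month number 10

10


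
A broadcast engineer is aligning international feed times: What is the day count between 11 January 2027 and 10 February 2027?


Start date: 2027-01-11
End date: 2027-02-10
Jan 2027: +21 days
Feb 2027: +9 days
Total: 30 days

30


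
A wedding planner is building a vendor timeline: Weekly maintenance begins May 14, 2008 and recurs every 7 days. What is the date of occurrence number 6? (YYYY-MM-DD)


First occurrence: 2008-05-14 (occurrence 1)
Each occurrence is 7 days after the previous.
Occurrence 6 is 5 weeks after the first.
5 weeks = 35 days
2008-05-14 + 35 days = 2008-06-18

2008-06-18


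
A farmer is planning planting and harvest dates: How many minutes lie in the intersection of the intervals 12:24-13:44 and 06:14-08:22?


Interval A: [744, 824] minutes from midnight
Interval B: [374, 502] minutes from midnight
Overlap start = max(744, 374) = 744
Overlap end = min(824, 502) = 502
End <= start, so the intervals do not overlap: 0 minutes

0


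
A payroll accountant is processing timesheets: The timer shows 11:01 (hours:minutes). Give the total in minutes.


Hours: 11
Minutes: 1
Convert hours to minutes: 11 x 60 = 660
Add remaining minutes: 660 + 1 = 661

661


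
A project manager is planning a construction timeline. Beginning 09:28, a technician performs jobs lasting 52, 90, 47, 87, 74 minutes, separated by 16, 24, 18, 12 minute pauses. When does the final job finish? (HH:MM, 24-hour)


Start: 09:28 = 568 min from midnight
  after task 1 (52 min): 10:20
  after break (16 min): 10:36
  after task 2 (90 min): 12:06
  after break (24 min): 12:30
  after task 3 (47 min): 13:17
  after break (18 min): 13:35
  after task 4 (87 min): 15:02
  after break (12 min): 15:14
  after task 5 (74 min): 16:28
Total elapsed: 420 minutes
End time: 16:28

16:28


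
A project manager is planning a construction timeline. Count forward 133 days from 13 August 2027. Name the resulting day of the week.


Start: 2027-08-13 (Friday)
Step 1 - find target date: add 133 days
  2027-08-13 + 133 days = 2027-12-24
Step 2 - day of week:
  133 mod 7 = 0
  Friday + 0 days -> Friday
Result: Friday (2027-12-24)

Friday


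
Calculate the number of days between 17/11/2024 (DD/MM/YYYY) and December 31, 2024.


Start: November 17, 2024
End: December 31, 2024
Days left in November: 13
December: 31
Sum of remaining months: 31
Total: 13 + 31 = 44

44


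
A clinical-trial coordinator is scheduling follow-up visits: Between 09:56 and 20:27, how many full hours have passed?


Start: 09:56
End: 20:27
Hour difference: 20 - 9 = 11 hours
Minute difference: 27 - 56 = -29 minutes
Total minutes: 631
Complete hours: 631 / 60 = 10 (remainder 31)

10


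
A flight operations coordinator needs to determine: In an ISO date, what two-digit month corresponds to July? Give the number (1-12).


Calendar month order:
6. June
7. July <--
8. August
July is month number 7

7


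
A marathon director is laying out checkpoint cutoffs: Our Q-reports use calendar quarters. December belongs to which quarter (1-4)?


Month: December (month 12)
Q1: January-March (months 1-3)
Q2: April-June (months 4-6)
Q3: July-September (months 7-9)
Q4: October-December (months 10-12)
Month 12 falls in Q4

4


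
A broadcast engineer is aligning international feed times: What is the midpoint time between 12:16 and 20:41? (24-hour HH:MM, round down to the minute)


Start time: 12:16 = 736 minutes from midnight
End time: 20:41 = 1241 minutes from midnight
Sum: 736 + 1241 = 1977
Midpoint: 1977 / 2 = 988 minutes
Convert: 988 / 60 = 16 hours, 28 minutes
Result: 16:28

16:28


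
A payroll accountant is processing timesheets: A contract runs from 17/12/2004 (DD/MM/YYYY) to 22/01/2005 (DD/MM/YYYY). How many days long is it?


Start date: 2004-12-17
End date: 2005-01-22
Dec 2004: +15 days
Jan 2005: +21 days
Total: 36 days

36


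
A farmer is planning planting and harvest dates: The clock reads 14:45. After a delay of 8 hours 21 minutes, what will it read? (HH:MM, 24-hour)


Start time: 14:45
Adding: 8 hours 21 minutes
Minutes: 45 + 21 = 66
Minute overflow: 66 >= 60, so carry 1 hour, minutes = 6
Hours: 14 + 8 + 1 = 23
Result: 23:06

23:06


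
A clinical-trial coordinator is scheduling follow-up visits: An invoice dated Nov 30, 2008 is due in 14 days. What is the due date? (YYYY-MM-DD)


Start: 2008-11-30
Adding 14 days
Days remaining in November: 0
After November: 14 days still to add
December 2008 has 31 days, need 14
Result: 2008-12-14

2008-12-14


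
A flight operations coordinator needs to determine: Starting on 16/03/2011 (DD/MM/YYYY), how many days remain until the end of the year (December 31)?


Start: March 16, 2011
End: December 31, 2011
Days left in March: 15
April: 30
May: 31
June: 30
July: 31
... plus remaining months
Sum of remaining months: 275
Total: 15 + 275 = 290

290


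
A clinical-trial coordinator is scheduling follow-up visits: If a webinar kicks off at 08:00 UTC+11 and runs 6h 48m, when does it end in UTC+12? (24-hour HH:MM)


Start: 08:00 in UTC+11
Step 1 - add duration:
  minutes: 0 + 48 = 48
  hours: 8 + 6 + 0 = 14
  end in UTC+11: 14:48
Step 2 - convert UTC+11 -> UTC+12:
  offset difference: 12 - (11) = 1 hours
  14 + (1) = 15 -> mod 24 = 15
Result: 15:48 in UTC+12

15:48


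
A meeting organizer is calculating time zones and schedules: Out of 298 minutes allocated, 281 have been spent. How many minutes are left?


Total budget: 298 minutes
Time used: 281 minutes
Remaining: 298 - 281 = 17 minutes
Percent used: 94.3%
Percent remaining: 5.7%

17


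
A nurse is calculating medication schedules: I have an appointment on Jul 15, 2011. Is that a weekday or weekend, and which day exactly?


Date: 2011-07-15
January 1, 2011 is a Saturday
Day of year: 196
Offset from Jan 1: 195 days
195 mod 7 = 6
Result: Friday

Friday


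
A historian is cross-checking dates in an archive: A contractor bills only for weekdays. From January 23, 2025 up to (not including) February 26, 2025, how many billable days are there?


Start: 2025-01-23 (Thursday)
End (exclusive): 2025-02-26 (Wednesday)
Total calendar days: 34
Full weeks: 34 // 7 = 4 -> 20 weekdays
Remaining 6 days starting on Thursday:
  Thu(w), Fri(w), Sat(-), Sun(-), Mon(w), Tue(w) -> 4 weekdays
Total business days: 20 + 4 = 24

24


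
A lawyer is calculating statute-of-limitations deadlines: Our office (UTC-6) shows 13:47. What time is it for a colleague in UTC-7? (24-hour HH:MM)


Local time: 13:47 at UTC-6 (offset -6h)
Target zone: UTC-7 (offset -7h)
Difference: -7 - (-6) = -1 hours
Calculation: 13 + (-1) = 12
Result: 12:47

12:47


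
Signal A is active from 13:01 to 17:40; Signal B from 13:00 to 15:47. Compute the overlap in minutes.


Interval A: [781, 1060] minutes from midnight
Interval B: [780, 947] minutes from midnight
Overlap start = max(781, 780) = 781
Overlap end = min(1060, 947) = 947
Overlap = 947 - 781 = 166 minutes

166


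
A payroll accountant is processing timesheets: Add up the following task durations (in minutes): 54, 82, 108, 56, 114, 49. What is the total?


Durations: 54, 82, 108, 56, 114, 49
Running sum: 54
+ 82 = 136
+ 108 = 244
+ 56 = 300
+ 114 = 414
+ 49 = 463
Total duration: 463 minutes
That is 7 hours and 43 minutes

463


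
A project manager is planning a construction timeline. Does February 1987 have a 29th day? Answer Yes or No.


Year: 1987
Divisible by 4? 1987 / 4 = 496.75 -> No
Not divisible by 4, so NOT a leap year

No


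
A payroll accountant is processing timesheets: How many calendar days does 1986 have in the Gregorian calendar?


Year: 1986
Check leap year rules:
Divisible by 4? No
1986 is not a leap year
Days: 365

365


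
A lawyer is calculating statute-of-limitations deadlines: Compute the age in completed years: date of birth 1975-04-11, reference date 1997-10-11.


Birth: 1975-04-11
Reference: 1997-10-11
Year difference: 1997 - 1975 = 22
Has birthday (04-11) occurred by 10-11? Yes
Age in full years: 22

22


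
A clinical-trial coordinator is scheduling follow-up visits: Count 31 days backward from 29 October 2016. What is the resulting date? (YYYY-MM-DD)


Start: 2016-10-29
Subtracting 31 days
Days already passed in October: 29
After going back through October: 2 more days to subtract
September 2016 has 30 days, need 2
Result: 2016-09-28

2016-09-28


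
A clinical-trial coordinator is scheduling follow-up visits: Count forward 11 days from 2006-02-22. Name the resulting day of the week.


Start: 2006-02-22 (Wednesday)
Step 1 - find target date: add 11 days
  2006-02-22 + 11 days = 2006-03-05
Step 2 - day of week:
  11 mod 7 = 4
  Wednesday + 4 days -> Sunday
Result: Sunday (2006-03-05)

Sunday


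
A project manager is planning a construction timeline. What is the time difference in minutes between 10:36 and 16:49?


Start time: 10:36 = 636 minutes from midnight
End time: 16:49 = 1009 minutes from midnight
Difference: 1009 - 636 = 373 minutes
That is 6 hours and 13 minutes

373


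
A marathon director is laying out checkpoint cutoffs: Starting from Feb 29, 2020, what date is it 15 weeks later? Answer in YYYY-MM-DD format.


Start: 2020-02-29
Weeks to add: 15
Convert to days: 15 x 7 = 105 days
Add 105 days to 2020-02-29
Result: 2020-06-13

2020-06-13


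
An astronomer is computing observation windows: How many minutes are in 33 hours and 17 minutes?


Hours: 33
Minutes: 17
Convert hours to minutes: 33 x 60 = 1980
Add remaining minutes: 1980 + 17 = 1997

1997


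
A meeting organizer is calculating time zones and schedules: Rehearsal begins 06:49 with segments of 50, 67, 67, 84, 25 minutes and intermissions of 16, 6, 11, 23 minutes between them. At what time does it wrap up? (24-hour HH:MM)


Start: 06:49 = 409 min from midnight
  after task 1 (50 min): 07:39
  after break (16 min): 07:55
  after task 2 (67 min): 09:02
  after break (6 min): 09:08
  after task 3 (67 min): 10:15
  after break (11 min): 10:26
  after task 4 (84 min): 11:50
  after break (23 min): 12:13
  after task 5 (25 min): 12:38
Total elapsed: 349 minutes
End time: 12:38

12:38


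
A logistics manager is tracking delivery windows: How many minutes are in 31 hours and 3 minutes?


Hours: 31
Extra minutes: 3
Minutes per hour: 60
Hours to minutes: 31 x 60 = 1860
Total: 1860 + 3 = 1863

1863


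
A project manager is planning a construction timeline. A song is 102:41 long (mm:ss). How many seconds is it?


Minutes: 102
Extra seconds: 41
Seconds per minute: 60
Minutes to seconds: 102 x 60 = 6120
Total: 6120 + 41 = 6161

6161


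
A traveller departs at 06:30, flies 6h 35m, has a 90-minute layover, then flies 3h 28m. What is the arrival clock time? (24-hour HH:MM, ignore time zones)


Depart: 06:30
Leg 1: +395 min -> 13:05
Layover: +90 min -> 14:35
Leg 2: +208 min -> 18:03
Total travel: 693 minutes = 11h 33m
Arrival: 18:03

18:03


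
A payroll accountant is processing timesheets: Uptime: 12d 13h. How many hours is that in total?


Days: 12
Extra hours: 13
Hours per day: 24
Days to hours: 12 x 24 = 288
Total: 288 + 13 = 301

301


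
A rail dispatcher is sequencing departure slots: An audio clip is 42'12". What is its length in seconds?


Minutes: 42
Seconds: 12
Convert minutes to seconds: 42 x 60 = 2520
Add remaining seconds: 2520 + 12 = 2532

2532


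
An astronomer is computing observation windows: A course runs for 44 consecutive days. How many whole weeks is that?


Total days: 44
Days per week: 7
Division: 44 / 7 = 6 remainder 2
Complete weeks: 6
Remaining days: 2

6


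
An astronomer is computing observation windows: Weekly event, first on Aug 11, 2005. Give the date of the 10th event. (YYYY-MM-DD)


First occurrence: 2005-08-11 (occurrence 1)
Each occurrence is 7 days after the previous.
Occurrence 10 is 9 weeks after the first.
9 weeks = 63 days
2005-08-11 + 63 days = 2005-10-13

2005-10-13


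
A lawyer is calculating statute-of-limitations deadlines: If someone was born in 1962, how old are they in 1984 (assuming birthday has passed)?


Birth year: 1962
Current year: 1984
Age = current year - birth year
Age = 1984 - 1962 = 22

22


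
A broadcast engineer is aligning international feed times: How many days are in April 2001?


Month: April
Year: 2001
April is a 30-day month
Total: 30 days

30


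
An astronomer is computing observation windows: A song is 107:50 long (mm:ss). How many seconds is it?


Minutes: 107
Extra seconds: 50
Seconds per minute: 60
Minutes to seconds: 107 x 60 = 6420
Total: 6420 + 50 = 6470

6470


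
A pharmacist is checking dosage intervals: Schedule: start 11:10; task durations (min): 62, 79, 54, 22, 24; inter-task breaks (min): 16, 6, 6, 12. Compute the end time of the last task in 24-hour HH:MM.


Start: 11:10 = 670 min from midnight
  after task 1 (62 min): 12:12
  after break (16 min): 12:28
  after task 2 (79 min): 13:47
  after break (6 min): 13:53
  after task 3 (54 min): 14:47
  after break (6 min): 14:53
  after task 4 (22 min): 15:15
  after break (12 min): 15:27
  after task 5 (24 min): 15:51
Total elapsed: 281 minutes
End time: 15:51

15:51
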